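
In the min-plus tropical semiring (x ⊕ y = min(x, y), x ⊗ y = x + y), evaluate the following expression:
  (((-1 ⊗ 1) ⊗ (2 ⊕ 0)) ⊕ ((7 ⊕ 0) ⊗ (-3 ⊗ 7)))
(((-1 ⊗ 1) ⊗ (2 ⊕ 0)) ⊕ ((7 ⊕ 0) ⊗ (-3 ⊗ 7))) = 0

Expand innermost to outermost. Recall ⊕ takes the minimum of its arguments and ⊗ takes their sum. Working out the expression (((-1 ⊗ 1) ⊗ (2 ⊕ 0)) ⊕ ((7 ⊕ 0) ⊗ (-3 ⊗ 7))) gives 0.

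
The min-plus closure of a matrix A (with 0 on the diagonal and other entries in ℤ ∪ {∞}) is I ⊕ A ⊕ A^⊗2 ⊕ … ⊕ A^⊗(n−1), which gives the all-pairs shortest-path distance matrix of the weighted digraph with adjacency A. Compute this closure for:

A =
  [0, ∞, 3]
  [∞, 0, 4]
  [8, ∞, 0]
Closure =
  [0, ∞, 3]
  [12, 0, 4]
  [8, ∞, 0]

This is the Floyd-Warshall all-pairs shortest-path computation. For each intermediate vertex k = 0, 1, …, 2, update dist[i][j] ← min(dist[i][j], dist[i][k] + dist[k][j]). The final matrix gives, for each (i, j), the minimum total weight of any directed path from i to j (possibly empty when i = j).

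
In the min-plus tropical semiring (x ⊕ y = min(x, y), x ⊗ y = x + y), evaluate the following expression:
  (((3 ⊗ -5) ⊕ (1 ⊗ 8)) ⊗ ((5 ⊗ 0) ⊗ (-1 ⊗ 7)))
(((3 ⊗ -5) ⊕ (1 ⊗ 8)) ⊗ ((5 ⊗ 0) ⊗ (-1 ⊗ 7))) = 9

Expand innermost to outermost. Recall ⊕ takes the minimum of its arguments and ⊗ takes their sum. Working out the expression (((3 ⊗ -5) ⊕ (1 ⊗ 8)) ⊗ ((5 ⊗ 0) ⊗ (-1 ⊗ 7))) gives 9.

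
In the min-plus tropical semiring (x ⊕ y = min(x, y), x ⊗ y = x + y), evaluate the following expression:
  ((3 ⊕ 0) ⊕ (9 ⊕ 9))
((3 ⊕ 0) ⊕ (9 ⊕ 9)) = 0

Expand innermost to outermost. Recall ⊕ takes the minimum of its arguments and ⊗ takes their sum. Working out the expression ((3 ⊕ 0) ⊕ (9 ⊕ 9)) gives 0.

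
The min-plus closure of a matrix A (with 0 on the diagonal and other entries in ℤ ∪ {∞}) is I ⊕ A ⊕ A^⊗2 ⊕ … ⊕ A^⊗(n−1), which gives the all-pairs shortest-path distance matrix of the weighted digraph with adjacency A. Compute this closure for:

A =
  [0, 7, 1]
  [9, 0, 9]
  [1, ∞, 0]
Closure =
  [0, 7, 1]
  [9, 0, 9]
  [1, 8, 0]

This is the Floyd-Warshall all-pairs shortest-path computation. For each intermediate vertex k = 0, 1, …, 2, update dist[i][j] ← min(dist[i][j], dist[i][k] + dist[k][j]). The final matrix gives, for each (i, j), the minimum total weight of any directed path from i to j (possibly empty when i = j).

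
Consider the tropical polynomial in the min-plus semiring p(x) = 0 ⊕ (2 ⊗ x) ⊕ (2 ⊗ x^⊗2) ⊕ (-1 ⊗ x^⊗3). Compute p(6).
p(6) = 0

A tropical monomial a ⊗ x^⊗i evaluates to a + i · x. Evaluating each term at x = 6:
  Term 0 contributes 0 + 0 · 6 = 0
  Term 1 contributes 2 + 1 · 6 = 8
  Term 2 contributes 2 + 2 · 6 = 14
  Term 3 contributes -1 + 3 · 6 = 17
p(6) = ⊕ of these = min[0, 8, 14, 17] = 0.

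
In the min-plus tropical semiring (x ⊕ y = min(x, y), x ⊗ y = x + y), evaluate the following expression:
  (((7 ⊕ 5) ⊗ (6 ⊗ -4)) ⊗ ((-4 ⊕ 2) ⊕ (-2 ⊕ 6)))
(((7 ⊕ 5) ⊗ (6 ⊗ -4)) ⊗ ((-4 ⊕ 2) ⊕ (-2 ⊕ 6))) = 3

Expand innermost to outermost. Recall ⊕ takes the minimum of its arguments and ⊗ takes their sum. Working out the expression (((7 ⊕ 5) ⊗ (6 ⊗ -4)) ⊗ ((-4 ⊕ 2) ⊕ (-2 ⊕ 6))) gives 3.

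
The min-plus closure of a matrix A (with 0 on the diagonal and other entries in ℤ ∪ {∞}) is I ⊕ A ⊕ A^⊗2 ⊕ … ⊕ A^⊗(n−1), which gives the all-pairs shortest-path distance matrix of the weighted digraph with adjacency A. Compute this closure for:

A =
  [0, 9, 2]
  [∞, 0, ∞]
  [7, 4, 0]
Closure =
  [0, 6, 2]
  [∞, 0, ∞]
  [7, 4, 0]

This is the Floyd-Warshall all-pairs shortest-path computation. For each intermediate vertex k = 0, 1, …, 2, update dist[i][j] ← min(dist[i][j], dist[i][k] + dist[k][j]). The final matrix gives, for each (i, j), the minimum total weight of any directed path from i to j (possibly empty when i = j).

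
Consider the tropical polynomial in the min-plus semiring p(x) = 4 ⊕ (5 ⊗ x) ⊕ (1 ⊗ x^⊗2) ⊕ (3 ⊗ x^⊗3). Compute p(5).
p(5) = 4

A tropical monomial a ⊗ x^⊗i evaluates to a + i · x. Evaluating each term at x = 5:
  Term 0 contributes 4 + 0 · 5 = 4
  Term 1 contributes 5 + 1 · 5 = 10
  Term 2 contributes 1 + 2 · 5 = 11
  Term 3 contributes 3 + 3 · 5 = 18
p(5) = ⊕ of these = min[4, 10, 11, 18] = 4.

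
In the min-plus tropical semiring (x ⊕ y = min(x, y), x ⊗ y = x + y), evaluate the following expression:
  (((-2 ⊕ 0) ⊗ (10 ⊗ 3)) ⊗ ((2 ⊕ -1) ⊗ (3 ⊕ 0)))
(((-2 ⊕ 0) ⊗ (10 ⊗ 3)) ⊗ ((2 ⊕ -1) ⊗ (3 ⊕ 0))) = 10

Expand innermost to outermost. Recall ⊕ takes the minimum of its arguments and ⊗ takes their sum. Working out the expression (((-2 ⊕ 0) ⊗ (10 ⊗ 3)) ⊗ ((2 ⊕ -1) ⊗ (3 ⊕ 0))) gives 10.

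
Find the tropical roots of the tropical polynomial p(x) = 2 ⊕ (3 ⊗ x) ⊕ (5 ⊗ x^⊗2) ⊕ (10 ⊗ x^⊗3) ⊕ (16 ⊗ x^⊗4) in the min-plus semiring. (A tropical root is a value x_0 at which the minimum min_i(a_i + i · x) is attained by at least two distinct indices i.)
Roots: {-6, -5, -2, -1}

Each tropical root is a break point of the lower envelope of the lines y = a_i + i · x (there are 5 lines, with slopes 0, 1, ..., 4). Only the lines that attain the minimum somewhere contribute to roots; other lines are dominated. Here the surviving (envelope) indices are i = 4, i = 3, i = 2, i = 1, i = 0.
Intersections between consecutive envelope lines give the roots: for adjacent envelope indices i < j the intersection is x = (a_i − a_j) / (j − i). Reading off the sorted break points: {-6, -5, -2, -1}.
Verification: at each break x_0, at least two indices attain the minimum of min_i(a_i + i · x_0).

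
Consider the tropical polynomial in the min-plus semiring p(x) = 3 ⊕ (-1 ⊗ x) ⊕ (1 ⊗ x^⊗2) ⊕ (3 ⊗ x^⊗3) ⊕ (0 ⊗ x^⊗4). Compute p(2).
p(2) = 1

A tropical monomial a ⊗ x^⊗i evaluates to a + i · x. Evaluating each term at x = 2:
  Term 0 contributes 3 + 0 · 2 = 3
  Term 1 contributes -1 + 1 · 2 = 1
  Term 2 contributes 1 + 2 · 2 = 5
  Term 3 contributes 3 + 3 · 2 = 9
  Term 4 contributes 0 + 4 · 2 = 8
p(2) = ⊕ of these = min[3, 1, 5, 9, 8] = 1.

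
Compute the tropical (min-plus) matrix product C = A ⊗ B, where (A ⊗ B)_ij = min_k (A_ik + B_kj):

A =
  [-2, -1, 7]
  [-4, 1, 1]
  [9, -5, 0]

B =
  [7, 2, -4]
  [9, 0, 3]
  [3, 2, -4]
A ⊗ B =
  [5, -1, -6]
  [3, -2, -8]
  [3, -5, -4]

Apply the min-plus product entry-by-entry:
  C[0][0] = min over k of (A[0][0] + B[0][0] = -2 + 7 = 5, A[0][1] + B[1][0] = -1 + 9 = 8, A[0][2] + B[2][0] = 7 + 3 = 10) = 5 (attained at k = 0)
  C[0][1] = min over k of (A[0][0] + B[0][1] = -2 + 2 = 0, A[0][1] + B[1][1] = -1 + 0 = -1, A[0][2] + B[2][1] = 7 + 2 = 9) = -1 (attained at k = 1)
  C[0][2] = min over k of (A[0][0] + B[0][2] = -2 + -4 = -6, A[0][1] + B[1][2] = -1 + 3 = 2, A[0][2] + B[2][2] = 7 + -4 = 3) = -6 (attained at k = 0)
  C[1][0] = min over k of (A[1][0] + B[0][0] = -4 + 7 = 3, A[1][1] + B[1][0] = 1 + 9 = 10, A[1][2] + B[2][0] = 1 + 3 = 4) = 3 (attained at k = 0)
  C[1][1] = min over k of (A[1][0] + B[0][1] = -4 + 2 = -2, A[1][1] + B[1][1] = 1 + 0 = 1, A[1][2] + B[2][1] = 1 + 2 = 3) = -2 (attained at k = 0)
  C[1][2] = min over k of (A[1][0] + B[0][2] = -4 + -4 = -8, A[1][1] + B[1][2] = 1 + 3 = 4, A[1][2] + B[2][2] = 1 + -4 = -3) = -8 (attained at k = 0)
  C[2][0] = min over k of (A[2][0] + B[0][0] = 9 + 7 = 16, A[2][1] + B[1][0] = -5 + 9 = 4, A[2][2] + B[2][0] = 0 + 3 = 3) = 3 (attained at k = 2)
  C[2][1] = min over k of (A[2][0] + B[0][1] = 9 + 2 = 11, A[2][1] + B[1][1] = -5 + 0 = -5, A[2][2] + B[2][1] = 0 + 2 = 2) = -5 (attained at k = 1)
  C[2][2] = min over k of (A[2][0] + B[0][2] = 9 + -4 = 5, A[2][1] + B[1][2] = -5 + 3 = -2, A[2][2] + B[2][2] = 0 + -4 = -4) = -4 (attained at k = 2)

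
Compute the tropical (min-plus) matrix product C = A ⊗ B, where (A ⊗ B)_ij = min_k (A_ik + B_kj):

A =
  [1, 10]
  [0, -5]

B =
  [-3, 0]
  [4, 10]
A ⊗ B =
  [-2, 1]
  [-3, 0]

Apply the min-plus product entry-by-entry:
  C[0][0] = min over k of (A[0][0] + B[0][0] = 1 + -3 = -2, A[0][1] + B[1][0] = 10 + 4 = 14) = -2 (attained at k = 0)
  C[0][1] = min over k of (A[0][0] + B[0][1] = 1 + 0 = 1, A[0][1] + B[1][1] = 10 + 10 = 20) = 1 (attained at k = 0)
  C[1][0] = min over k of (A[1][0] + B[0][0] = 0 + -3 = -3, A[1][1] + B[1][0] = -5 + 4 = -1) = -3 (attained at k = 0)
  C[1][1] = min over k of (A[1][0] + B[0][1] = 0 + 0 = 0, A[1][1] + B[1][1] = -5 + 10 = 5) = 0 (attained at k = 0)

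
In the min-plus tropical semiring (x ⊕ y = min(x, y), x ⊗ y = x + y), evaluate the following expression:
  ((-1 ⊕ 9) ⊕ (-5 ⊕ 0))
((-1 ⊕ 9) ⊕ (-5 ⊕ 0)) = -5

Expand innermost to outermost. Recall ⊕ takes the minimum of its arguments and ⊗ takes their sum. Working out the expression ((-1 ⊕ 9) ⊕ (-5 ⊕ 0)) gives -5.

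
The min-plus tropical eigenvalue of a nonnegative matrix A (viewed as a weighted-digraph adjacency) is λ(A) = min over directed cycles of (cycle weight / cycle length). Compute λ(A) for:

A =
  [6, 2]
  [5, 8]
λ(A) = 7/2

Enumerate directed cycles and compute their means (weight / length). Sample:
  cycle 0 → 0: weight = 6, length = 1, mean = 6/1 ≈ 6.000
  cycle 1 → 1: weight = 8, length = 1, mean = 8/1 ≈ 8.000
  cycle 0 → 1 → 0: weight = 7, length = 2, mean = 7/2 ≈ 3.500
  cycle 1 → 0 → 1: weight = 7, length = 2, mean = 7/2 ≈ 3.500
Minimum mean = 3.500, attained e.g. along the cycle 0 → 1 → 0 with weight 7 and length 2. So λ(A) = 7/2 = 7/2.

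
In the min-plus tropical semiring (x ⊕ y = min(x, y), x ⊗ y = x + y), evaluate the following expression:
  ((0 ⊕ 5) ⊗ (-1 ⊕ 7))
((0 ⊕ 5) ⊗ (-1 ⊕ 7)) = -1

Expand innermost to outermost. Recall ⊕ takes the minimum of its arguments and ⊗ takes their sum. Working out the expression ((0 ⊕ 5) ⊗ (-1 ⊕ 7)) gives -1.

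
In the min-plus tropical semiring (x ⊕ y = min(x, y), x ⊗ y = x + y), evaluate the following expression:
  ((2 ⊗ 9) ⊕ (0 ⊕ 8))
((2 ⊗ 9) ⊕ (0 ⊕ 8)) = 0

Expand innermost to outermost. Recall ⊕ takes the minimum of its arguments and ⊗ takes their sum. Working out the expression ((2 ⊗ 9) ⊕ (0 ⊕ 8)) gives 0.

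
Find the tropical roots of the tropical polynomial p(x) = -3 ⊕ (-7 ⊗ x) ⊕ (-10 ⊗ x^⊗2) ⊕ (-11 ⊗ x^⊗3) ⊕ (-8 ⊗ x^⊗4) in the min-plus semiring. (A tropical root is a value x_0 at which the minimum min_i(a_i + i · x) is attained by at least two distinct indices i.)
Roots: {-3, 1, 3, 4}

Each tropical root is a break point of the lower envelope of the lines y = a_i + i · x (there are 5 lines, with slopes 0, 1, ..., 4). Only the lines that attain the minimum somewhere contribute to roots; other lines are dominated. Here the surviving (envelope) indices are i = 4, i = 3, i = 2, i = 1, i = 0.
Intersections between consecutive envelope lines give the roots: for adjacent envelope indices i < j the intersection is x = (a_i − a_j) / (j − i). Reading off the sorted break points: {-3, 1, 3, 4}.
Verification: at each break x_0, at least two indices attain the minimum of min_i(a_i + i · x_0).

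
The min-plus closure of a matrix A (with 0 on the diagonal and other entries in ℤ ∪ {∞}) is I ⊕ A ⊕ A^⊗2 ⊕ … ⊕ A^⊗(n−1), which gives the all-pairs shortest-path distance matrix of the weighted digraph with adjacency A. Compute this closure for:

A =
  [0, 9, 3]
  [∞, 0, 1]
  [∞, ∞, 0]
Closure =
  [0, 9, 3]
  [∞, 0, 1]
  [∞, ∞, 0]

This is the Floyd-Warshall all-pairs shortest-path computation. For each intermediate vertex k = 0, 1, …, 2, update dist[i][j] ← min(dist[i][j], dist[i][k] + dist[k][j]). The final matrix gives, for each (i, j), the minimum total weight of any directed path from i to j (possibly empty when i = j).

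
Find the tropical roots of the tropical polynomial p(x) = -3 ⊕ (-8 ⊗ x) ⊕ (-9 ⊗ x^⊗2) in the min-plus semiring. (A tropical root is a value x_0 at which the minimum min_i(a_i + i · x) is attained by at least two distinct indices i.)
Roots: {1, 5}

Each tropical root is a break point of the lower envelope of the lines y = a_i + i · x (there are 3 lines, with slopes 0, 1, ..., 2). Only the lines that attain the minimum somewhere contribute to roots; other lines are dominated. Here the surviving (envelope) indices are i = 2, i = 1, i = 0.
Intersections between consecutive envelope lines give the roots: for adjacent envelope indices i < j the intersection is x = (a_i − a_j) / (j − i). Reading off the sorted break points: {1, 5}.
Verification: at each break x_0, at least two indices attain the minimum of min_i(a_i + i · x_0).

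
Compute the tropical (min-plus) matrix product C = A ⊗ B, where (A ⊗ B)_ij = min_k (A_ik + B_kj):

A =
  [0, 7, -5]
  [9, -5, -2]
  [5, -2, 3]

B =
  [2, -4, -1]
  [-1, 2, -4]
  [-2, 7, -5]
A ⊗ B =
  [-7, -4, -10]
  [-6, -3, -9]
  [-3, 0, -6]

Apply the min-plus product entry-by-entry:
  C[0][0] = min over k of (A[0][0] + B[0][0] = 0 + 2 = 2, A[0][1] + B[1][0] = 7 + -1 = 6, A[0][2] + B[2][0] = -5 + -2 = -7) = -7 (attained at k = 2)
  C[0][1] = min over k of (A[0][0] + B[0][1] = 0 + -4 = -4, A[0][1] + B[1][1] = 7 + 2 = 9, A[0][2] + B[2][1] = -5 + 7 = 2) = -4 (attained at k = 0)
  C[0][2] = min over k of (A[0][0] + B[0][2] = 0 + -1 = -1, A[0][1] + B[1][2] = 7 + -4 = 3, A[0][2] + B[2][2] = -5 + -5 = -10) = -10 (attained at k = 2)
  C[1][0] = min over k of (A[1][0] + B[0][0] = 9 + 2 = 11, A[1][1] + B[1][0] = -5 + -1 = -6, A[1][2] + B[2][0] = -2 + -2 = -4) = -6 (attained at k = 1)
  C[1][1] = min over k of (A[1][0] + B[0][1] = 9 + -4 = 5, A[1][1] + B[1][1] = -5 + 2 = -3, A[1][2] + B[2][1] = -2 + 7 = 5) = -3 (attained at k = 1)
  C[1][2] = min over k of (A[1][0] + B[0][2] = 9 + -1 = 8, A[1][1] + B[1][2] = -5 + -4 = -9, A[1][2] + B[2][2] = -2 + -5 = -7) = -9 (attained at k = 1)
  C[2][0] = min over k of (A[2][0] + B[0][0] = 5 + 2 = 7, A[2][1] + B[1][0] = -2 + -1 = -3, A[2][2] + B[2][0] = 3 + -2 = 1) = -3 (attained at k = 1)
  C[2][1] = min over k of (A[2][0] + B[0][1] = 5 + -4 = 1, A[2][1] + B[1][1] = -2 + 2 = 0, A[2][2] + B[2][1] = 3 + 7 = 10) = 0 (attained at k = 1)
  C[2][2] = min over k of (A[2][0] + B[0][2] = 5 + -1 = 4, A[2][1] + B[1][2] = -2 + -4 = -6, A[2][2] + B[2][2] = 3 + -5 = -2) = -6 (attained at k = 1)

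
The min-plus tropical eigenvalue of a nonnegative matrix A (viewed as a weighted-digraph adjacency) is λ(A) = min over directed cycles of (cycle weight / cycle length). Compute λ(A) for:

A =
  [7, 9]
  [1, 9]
λ(A) = 5

Enumerate directed cycles and compute their means (weight / length). Sample:
  cycle 0 → 0: weight = 7, length = 1, mean = 7/1 ≈ 7.000
  cycle 1 → 1: weight = 9, length = 1, mean = 9/1 ≈ 9.000
  cycle 0 → 1 → 0: weight = 10, length = 2, mean = 10/2 ≈ 5.000
  cycle 1 → 0 → 1: weight = 10, length = 2, mean = 10/2 ≈ 5.000
Minimum mean = 5.000, attained e.g. along the cycle 0 → 1 → 0 with weight 10 and length 2. So λ(A) = 10/2 = 5.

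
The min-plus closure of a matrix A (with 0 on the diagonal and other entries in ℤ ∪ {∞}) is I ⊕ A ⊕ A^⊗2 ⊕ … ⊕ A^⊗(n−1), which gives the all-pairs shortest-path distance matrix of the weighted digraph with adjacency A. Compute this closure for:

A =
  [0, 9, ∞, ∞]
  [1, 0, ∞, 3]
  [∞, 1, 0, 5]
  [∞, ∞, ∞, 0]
Closure =
  [0, 9, ∞, 12]
  [1, 0, ∞, 3]
  [2, 1, 0, 4]
  [∞, ∞, ∞, 0]

This is the Floyd-Warshall all-pairs shortest-path computation. For each intermediate vertex k = 0, 1, …, 3, update dist[i][j] ← min(dist[i][j], dist[i][k] + dist[k][j]). The final matrix gives, for each (i, j), the minimum total weight of any directed path from i to j (possibly empty when i = j).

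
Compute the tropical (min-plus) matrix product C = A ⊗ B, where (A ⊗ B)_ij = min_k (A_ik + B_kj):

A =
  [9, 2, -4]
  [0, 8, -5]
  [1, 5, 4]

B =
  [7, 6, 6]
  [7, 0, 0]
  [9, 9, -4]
A ⊗ B =
  [5, 2, -8]
  [4, 4, -9]
  [8, 5, 0]

Apply the min-plus product entry-by-entry:
  C[0][0] = min over k of (A[0][0] + B[0][0] = 9 + 7 = 16, A[0][1] + B[1][0] = 2 + 7 = 9, A[0][2] + B[2][0] = -4 + 9 = 5) = 5 (attained at k = 2)
  C[0][1] = min over k of (A[0][0] + B[0][1] = 9 + 6 = 15, A[0][1] + B[1][1] = 2 + 0 = 2, A[0][2] + B[2][1] = -4 + 9 = 5) = 2 (attained at k = 1)
  C[0][2] = min over k of (A[0][0] + B[0][2] = 9 + 6 = 15, A[0][1] + B[1][2] = 2 + 0 = 2, A[0][2] + B[2][2] = -4 + -4 = -8) = -8 (attained at k = 2)
  C[1][0] = min over k of (A[1][0] + B[0][0] = 0 + 7 = 7, A[1][1] + B[1][0] = 8 + 7 = 15, A[1][2] + B[2][0] = -5 + 9 = 4) = 4 (attained at k = 2)
  C[1][1] = min over k of (A[1][0] + B[0][1] = 0 + 6 = 6, A[1][1] + B[1][1] = 8 + 0 = 8, A[1][2] + B[2][1] = -5 + 9 = 4) = 4 (attained at k = 2)
  C[1][2] = min over k of (A[1][0] + B[0][2] = 0 + 6 = 6, A[1][1] + B[1][2] = 8 + 0 = 8, A[1][2] + B[2][2] = -5 + -4 = -9) = -9 (attained at k = 2)
  C[2][0] = min over k of (A[2][0] + B[0][0] = 1 + 7 = 8, A[2][1] + B[1][0] = 5 + 7 = 12, A[2][2] + B[2][0] = 4 + 9 = 13) = 8 (attained at k = 0)
  C[2][1] = min over k of (A[2][0] + B[0][1] = 1 + 6 = 7, A[2][1] + B[1][1] = 5 + 0 = 5, A[2][2] + B[2][1] = 4 + 9 = 13) = 5 (attained at k = 1)
  C[2][2] = min over k of (A[2][0] + B[0][2] = 1 + 6 = 7, A[2][1] + B[1][2] = 5 + 0 = 5, A[2][2] + B[2][2] = 4 + -4 = 0) = 0 (attained at k = 2)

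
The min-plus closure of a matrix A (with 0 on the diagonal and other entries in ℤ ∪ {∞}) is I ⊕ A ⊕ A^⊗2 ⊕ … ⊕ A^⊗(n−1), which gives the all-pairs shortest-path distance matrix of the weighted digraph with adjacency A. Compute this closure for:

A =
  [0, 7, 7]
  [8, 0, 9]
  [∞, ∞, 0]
Closure =
  [0, 7, 7]
  [8, 0, 9]
  [∞, ∞, 0]

This is the Floyd-Warshall all-pairs shortest-path computation. For each intermediate vertex k = 0, 1, …, 2, update dist[i][j] ← min(dist[i][j], dist[i][k] + dist[k][j]). The final matrix gives, for each (i, j), the minimum total weight of any directed path from i to j (possibly empty when i = j).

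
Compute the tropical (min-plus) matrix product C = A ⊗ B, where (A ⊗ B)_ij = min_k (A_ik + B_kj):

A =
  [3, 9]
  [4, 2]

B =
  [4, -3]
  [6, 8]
A ⊗ B =
  [7, 0]
  [8, 1]

Apply the min-plus product entry-by-entry:
  C[0][0] = min over k of (A[0][0] + B[0][0] = 3 + 4 = 7, A[0][1] + B[1][0] = 9 + 6 = 15) = 7 (attained at k = 0)
  C[0][1] = min over k of (A[0][0] + B[0][1] = 3 + -3 = 0, A[0][1] + B[1][1] = 9 + 8 = 17) = 0 (attained at k = 0)
  C[1][0] = min over k of (A[1][0] + B[0][0] = 4 + 4 = 8, A[1][1] + B[1][0] = 2 + 6 = 8) = 8 (attained at k = 0)
  C[1][1] = min over k of (A[1][0] + B[0][1] = 4 + -3 = 1, A[1][1] + B[1][1] = 2 + 8 = 10) = 1 (attained at k = 0)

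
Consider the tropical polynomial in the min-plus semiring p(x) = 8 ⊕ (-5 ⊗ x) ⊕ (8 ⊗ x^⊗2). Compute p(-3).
p(-3) = -8

A tropical monomial a ⊗ x^⊗i evaluates to a + i · x. Evaluating each term at x = -3:
  Term 0 contributes 8 + 0 · -3 = 8
  Term 1 contributes -5 + 1 · -3 = -8
  Term 2 contributes 8 + 2 · -3 = 2
p(-3) = ⊕ of these = min[8, -8, 2] = -8.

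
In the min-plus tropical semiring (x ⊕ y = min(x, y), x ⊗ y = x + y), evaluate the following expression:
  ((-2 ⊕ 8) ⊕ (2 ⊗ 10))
((-2 ⊕ 8) ⊕ (2 ⊗ 10)) = -2

Expand innermost to outermost. Recall ⊕ takes the minimum of its arguments and ⊗ takes their sum. Working out the expression ((-2 ⊕ 8) ⊕ (2 ⊗ 10)) gives -2.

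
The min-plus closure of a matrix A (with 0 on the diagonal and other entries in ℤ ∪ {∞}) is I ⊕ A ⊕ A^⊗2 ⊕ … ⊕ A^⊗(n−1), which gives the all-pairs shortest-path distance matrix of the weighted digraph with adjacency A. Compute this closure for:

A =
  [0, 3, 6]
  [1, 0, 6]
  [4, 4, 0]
Closure =
  [0, 3, 6]
  [1, 0, 6]
  [4, 4, 0]

This is the Floyd-Warshall all-pairs shortest-path computation. For each intermediate vertex k = 0, 1, …, 2, update dist[i][j] ← min(dist[i][j], dist[i][k] + dist[k][j]). The final matrix gives, for each (i, j), the minimum total weight of any directed path from i to j (possibly empty when i = j).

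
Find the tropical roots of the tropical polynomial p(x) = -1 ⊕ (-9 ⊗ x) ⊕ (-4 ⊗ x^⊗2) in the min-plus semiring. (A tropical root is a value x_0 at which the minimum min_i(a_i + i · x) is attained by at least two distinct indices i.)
Roots: {-5, 8}

Each tropical root is a break point of the lower envelope of the lines y = a_i + i · x (there are 3 lines, with slopes 0, 1, ..., 2). Only the lines that attain the minimum somewhere contribute to roots; other lines are dominated. Here the surviving (envelope) indices are i = 2, i = 1, i = 0.
Intersections between consecutive envelope lines give the roots: for adjacent envelope indices i < j the intersection is x = (a_i − a_j) / (j − i). Reading off the sorted break points: {-5, 8}.
Verification: at each break x_0, at least two indices attain the minimum of min_i(a_i + i · x_0).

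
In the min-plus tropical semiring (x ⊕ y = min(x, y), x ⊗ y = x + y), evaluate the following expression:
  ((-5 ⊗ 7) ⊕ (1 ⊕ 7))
((-5 ⊗ 7) ⊕ (1 ⊕ 7)) = 1

Expand innermost to outermost. Recall ⊕ takes the minimum of its arguments and ⊗ takes their sum. Working out the expression ((-5 ⊗ 7) ⊕ (1 ⊕ 7)) gives 1.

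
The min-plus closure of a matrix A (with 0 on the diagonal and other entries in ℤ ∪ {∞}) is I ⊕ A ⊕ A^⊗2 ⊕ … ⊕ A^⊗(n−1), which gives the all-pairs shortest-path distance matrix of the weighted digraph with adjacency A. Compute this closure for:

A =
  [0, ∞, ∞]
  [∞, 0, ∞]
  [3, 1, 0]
Closure =
  [0, ∞, ∞]
  [∞, 0, ∞]
  [3, 1, 0]

This is the Floyd-Warshall all-pairs shortest-path computation. For each intermediate vertex k = 0, 1, …, 2, update dist[i][j] ← min(dist[i][j], dist[i][k] + dist[k][j]). The final matrix gives, for each (i, j), the minimum total weight of any directed path from i to j (possibly empty when i = j).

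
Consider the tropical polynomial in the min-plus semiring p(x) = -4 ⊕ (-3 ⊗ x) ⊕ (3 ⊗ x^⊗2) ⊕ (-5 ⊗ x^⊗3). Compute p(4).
p(4) = -4

A tropical monomial a ⊗ x^⊗i evaluates to a + i · x. Evaluating each term at x = 4:
  Term 0 contributes -4 + 0 · 4 = -4
  Term 1 contributes -3 + 1 · 4 = 1
  Term 2 contributes 3 + 2 · 4 = 11
  Term 3 contributes -5 + 3 · 4 = 7
p(4) = ⊕ of these = min[-4, 1, 11, 7] = -4.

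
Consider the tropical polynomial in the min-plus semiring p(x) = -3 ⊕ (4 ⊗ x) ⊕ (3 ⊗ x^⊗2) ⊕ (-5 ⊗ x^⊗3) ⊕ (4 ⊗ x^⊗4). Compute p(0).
p(0) = -5

A tropical monomial a ⊗ x^⊗i evaluates to a + i · x. Evaluating each term at x = 0:
  Term 0 contributes -3 + 0 · 0 = -3
  Term 1 contributes 4 + 1 · 0 = 4
  Term 2 contributes 3 + 2 · 0 = 3
  Term 3 contributes -5 + 3 · 0 = -5
  Term 4 contributes 4 + 4 · 0 = 4
p(0) = ⊕ of these = min[-3, 4, 3, -5, 4] = -5.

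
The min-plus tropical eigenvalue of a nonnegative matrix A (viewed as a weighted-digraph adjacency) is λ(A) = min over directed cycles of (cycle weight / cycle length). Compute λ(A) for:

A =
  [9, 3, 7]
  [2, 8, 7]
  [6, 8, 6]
λ(A) = 5/2

Enumerate directed cycles and compute their means (weight / length). Sample:
  cycle 0 → 0: weight = 9, length = 1, mean = 9/1 ≈ 9.000
  cycle 1 → 1: weight = 8, length = 1, mean = 8/1 ≈ 8.000
  cycle 2 → 2: weight = 6, length = 1, mean = 6/1 ≈ 6.000
  cycle 0 → 1 → 0: weight = 5, length = 2, mean = 5/2 ≈ 2.500
  cycle 0 → 2 → 0: weight = 13, length = 2, mean = 13/2 ≈ 6.500
  cycle 1 → 0 → 1: weight = 5, length = 2, mean = 5/2 ≈ 2.500
Minimum mean = 2.500, attained e.g. along the cycle 0 → 1 → 0 with weight 5 and length 2. So λ(A) = 5/2 = 5/2.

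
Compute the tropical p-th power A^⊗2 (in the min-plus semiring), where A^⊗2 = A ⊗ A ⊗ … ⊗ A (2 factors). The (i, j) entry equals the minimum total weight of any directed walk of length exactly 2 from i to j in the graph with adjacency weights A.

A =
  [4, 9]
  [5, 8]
A^⊗2 =
  [8, 13]
  [9, 14]

Each entry (A^⊗2)_ij equals the minimum over all length-2 walks i = v_0 → v_1 → … → v_2 = j of Σ_t A[v_t][v_{t+1}]. For example, for (i, j) = (0, 1) we minimise over 2 possible intermediate vertex sequences; the minimum is 13, attained along the walk 0 → 0 → 1.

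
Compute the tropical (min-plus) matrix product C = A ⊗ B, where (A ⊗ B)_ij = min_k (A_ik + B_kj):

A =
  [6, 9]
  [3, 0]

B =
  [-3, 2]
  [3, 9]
A ⊗ B =
  [3, 8]
  [0, 5]

Apply the min-plus product entry-by-entry:
  C[0][0] = min over k of (A[0][0] + B[0][0] = 6 + -3 = 3, A[0][1] + B[1][0] = 9 + 3 = 12) = 3 (attained at k = 0)
  C[0][1] = min over k of (A[0][0] + B[0][1] = 6 + 2 = 8, A[0][1] + B[1][1] = 9 + 9 = 18) = 8 (attained at k = 0)
  C[1][0] = min over k of (A[1][0] + B[0][0] = 3 + -3 = 0, A[1][1] + B[1][0] = 0 + 3 = 3) = 0 (attained at k = 0)
  C[1][1] = min over k of (A[1][0] + B[0][1] = 3 + 2 = 5, A[1][1] + B[1][1] = 0 + 9 = 9) = 5 (attained at k = 0)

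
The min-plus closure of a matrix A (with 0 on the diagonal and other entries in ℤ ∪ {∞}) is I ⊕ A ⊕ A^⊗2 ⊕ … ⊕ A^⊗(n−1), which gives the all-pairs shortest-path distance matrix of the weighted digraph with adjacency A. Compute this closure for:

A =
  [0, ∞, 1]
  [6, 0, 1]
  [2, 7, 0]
Closure =
  [0, 8, 1]
  [3, 0, 1]
  [2, 7, 0]

This is the Floyd-Warshall all-pairs shortest-path computation. For each intermediate vertex k = 0, 1, …, 2, update dist[i][j] ← min(dist[i][j], dist[i][k] + dist[k][j]). The final matrix gives, for each (i, j), the minimum total weight of any directed path from i to j (possibly empty when i = j).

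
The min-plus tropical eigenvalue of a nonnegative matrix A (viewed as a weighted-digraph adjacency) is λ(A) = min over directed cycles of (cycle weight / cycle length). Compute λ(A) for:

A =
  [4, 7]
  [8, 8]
λ(A) = 4

Enumerate directed cycles and compute their means (weight / length). Sample:
  cycle 0 → 0: weight = 4, length = 1, mean = 4/1 ≈ 4.000
  cycle 1 → 1: weight = 8, length = 1, mean = 8/1 ≈ 8.000
  cycle 0 → 1 → 0: weight = 15, length = 2, mean = 15/2 ≈ 7.500
  cycle 1 → 0 → 1: weight = 15, length = 2, mean = 15/2 ≈ 7.500
Minimum mean = 4.000, attained e.g. along the cycle 0 → 0 with weight 4 and length 1. So λ(A) = 4/1 = 4.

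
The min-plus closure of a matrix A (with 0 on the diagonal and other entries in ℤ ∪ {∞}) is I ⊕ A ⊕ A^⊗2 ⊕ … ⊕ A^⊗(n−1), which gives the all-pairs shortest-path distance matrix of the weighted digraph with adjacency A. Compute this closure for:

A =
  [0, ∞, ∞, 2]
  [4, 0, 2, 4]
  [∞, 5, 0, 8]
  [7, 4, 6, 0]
Closure =
  [0, 6, 8, 2]
  [4, 0, 2, 4]
  [9, 5, 0, 8]
  [7, 4, 6, 0]

This is the Floyd-Warshall all-pairs shortest-path computation. For each intermediate vertex k = 0, 1, …, 3, update dist[i][j] ← min(dist[i][j], dist[i][k] + dist[k][j]). The final matrix gives, for each (i, j), the minimum total weight of any directed path from i to j (possibly empty when i = j).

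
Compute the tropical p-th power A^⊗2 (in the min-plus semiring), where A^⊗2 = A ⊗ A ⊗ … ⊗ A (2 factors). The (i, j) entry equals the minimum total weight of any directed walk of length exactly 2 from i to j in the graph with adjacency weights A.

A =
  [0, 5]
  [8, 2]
A^⊗2 =
  [0, 5]
  [8, 4]

Each entry (A^⊗2)_ij equals the minimum over all length-2 walks i = v_0 → v_1 → … → v_2 = j of Σ_t A[v_t][v_{t+1}]. For example, for (i, j) = (0, 1) we minimise over 2 possible intermediate vertex sequences; the minimum is 5, attained along the walk 0 → 0 → 1.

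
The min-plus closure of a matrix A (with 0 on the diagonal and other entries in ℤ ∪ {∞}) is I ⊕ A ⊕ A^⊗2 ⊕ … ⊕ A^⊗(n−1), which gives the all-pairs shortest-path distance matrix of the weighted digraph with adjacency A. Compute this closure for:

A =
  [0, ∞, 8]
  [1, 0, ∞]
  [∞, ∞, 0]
Closure =
  [0, ∞, 8]
  [1, 0, 9]
  [∞, ∞, 0]

This is the Floyd-Warshall all-pairs shortest-path computation. For each intermediate vertex k = 0, 1, …, 2, update dist[i][j] ← min(dist[i][j], dist[i][k] + dist[k][j]). The final matrix gives, for each (i, j), the minimum total weight of any directed path from i to j (possibly empty when i = j).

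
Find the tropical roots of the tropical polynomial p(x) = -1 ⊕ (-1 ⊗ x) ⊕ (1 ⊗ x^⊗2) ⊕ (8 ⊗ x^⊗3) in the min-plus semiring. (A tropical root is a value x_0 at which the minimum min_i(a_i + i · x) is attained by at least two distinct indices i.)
Roots: {-7, -2, 0}

Each tropical root is a break point of the lower envelope of the lines y = a_i + i · x (there are 4 lines, with slopes 0, 1, ..., 3). Only the lines that attain the minimum somewhere contribute to roots; other lines are dominated. Here the surviving (envelope) indices are i = 3, i = 2, i = 1, i = 0.
Intersections between consecutive envelope lines give the roots: for adjacent envelope indices i < j the intersection is x = (a_i − a_j) / (j − i). Reading off the sorted break points: {-7, -2, 0}.
Verification: at each break x_0, at least two indices attain the minimum of min_i(a_i + i · x_0).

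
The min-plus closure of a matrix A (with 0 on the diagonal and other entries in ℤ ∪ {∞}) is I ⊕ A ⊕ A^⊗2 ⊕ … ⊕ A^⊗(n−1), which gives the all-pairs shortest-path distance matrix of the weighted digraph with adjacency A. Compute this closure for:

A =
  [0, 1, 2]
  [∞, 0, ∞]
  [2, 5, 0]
Closure =
  [0, 1, 2]
  [∞, 0, ∞]
  [2, 3, 0]

This is the Floyd-Warshall all-pairs shortest-path computation. For each intermediate vertex k = 0, 1, …, 2, update dist[i][j] ← min(dist[i][j], dist[i][k] + dist[k][j]). The final matrix gives, for each (i, j), the minimum total weight of any directed path from i to j (possibly empty when i = j).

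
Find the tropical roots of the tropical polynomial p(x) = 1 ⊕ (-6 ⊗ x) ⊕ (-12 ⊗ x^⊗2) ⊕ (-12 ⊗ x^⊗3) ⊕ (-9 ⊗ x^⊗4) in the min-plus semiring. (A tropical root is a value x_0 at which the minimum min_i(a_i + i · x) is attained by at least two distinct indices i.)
Roots: {-3, 0, 6, 7}

Each tropical root is a break point of the lower envelope of the lines y = a_i + i · x (there are 5 lines, with slopes 0, 1, ..., 4). Only the lines that attain the minimum somewhere contribute to roots; other lines are dominated. Here the surviving (envelope) indices are i = 4, i = 3, i = 2, i = 1, i = 0.
Intersections between consecutive envelope lines give the roots: for adjacent envelope indices i < j the intersection is x = (a_i − a_j) / (j − i). Reading off the sorted break points: {-3, 0, 6, 7}.
Verification: at each break x_0, at least two indices attain the minimum of min_i(a_i + i · x_0).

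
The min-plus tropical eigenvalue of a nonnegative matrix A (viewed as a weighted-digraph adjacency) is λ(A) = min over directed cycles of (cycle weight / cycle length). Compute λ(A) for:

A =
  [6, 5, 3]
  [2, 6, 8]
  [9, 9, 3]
λ(A) = 3

Enumerate directed cycles and compute their means (weight / length). Sample:
  cycle 0 → 0: weight = 6, length = 1, mean = 6/1 ≈ 6.000
  cycle 1 → 1: weight = 6, length = 1, mean = 6/1 ≈ 6.000
  cycle 2 → 2: weight = 3, length = 1, mean = 3/1 ≈ 3.000
  cycle 0 → 1 → 0: weight = 7, length = 2, mean = 7/2 ≈ 3.500
  cycle 0 → 2 → 0: weight = 12, length = 2, mean = 12/2 ≈ 6.000
  cycle 1 → 0 → 1: weight = 7, length = 2, mean = 7/2 ≈ 3.500
Minimum mean = 3.000, attained e.g. along the cycle 2 → 2 with weight 3 and length 1. So λ(A) = 3/1 = 3.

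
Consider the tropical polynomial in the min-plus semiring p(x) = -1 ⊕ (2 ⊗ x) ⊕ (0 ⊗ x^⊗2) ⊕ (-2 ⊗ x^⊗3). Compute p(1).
p(1) = -1

A tropical monomial a ⊗ x^⊗i evaluates to a + i · x. Evaluating each term at x = 1:
  Term 0 contributes -1 + 0 · 1 = -1
  Term 1 contributes 2 + 1 · 1 = 3
  Term 2 contributes 0 + 2 · 1 = 2
  Term 3 contributes -2 + 3 · 1 = 1
p(1) = ⊕ of these = min[-1, 3, 2, 1] = -1.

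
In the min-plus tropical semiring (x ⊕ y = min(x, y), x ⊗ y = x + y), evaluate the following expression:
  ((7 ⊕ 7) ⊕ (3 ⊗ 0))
((7 ⊕ 7) ⊕ (3 ⊗ 0)) = 3

Expand innermost to outermost. Recall ⊕ takes the minimum of its arguments and ⊗ takes their sum. Working out the expression ((7 ⊕ 7) ⊕ (3 ⊗ 0)) gives 3.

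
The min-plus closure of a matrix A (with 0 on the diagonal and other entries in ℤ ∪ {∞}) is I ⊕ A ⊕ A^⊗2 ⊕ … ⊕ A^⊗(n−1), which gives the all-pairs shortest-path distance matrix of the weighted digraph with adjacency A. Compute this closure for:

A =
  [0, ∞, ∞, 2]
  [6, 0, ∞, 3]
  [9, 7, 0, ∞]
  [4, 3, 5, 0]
Closure =
  [0, 5, 7, 2]
  [6, 0, 8, 3]
  [9, 7, 0, 10]
  [4, 3, 5, 0]

This is the Floyd-Warshall all-pairs shortest-path computation. For each intermediate vertex k = 0, 1, …, 3, update dist[i][j] ← min(dist[i][j], dist[i][k] + dist[k][j]). The final matrix gives, for each (i, j), the minimum total weight of any directed path from i to j (possibly empty when i = j).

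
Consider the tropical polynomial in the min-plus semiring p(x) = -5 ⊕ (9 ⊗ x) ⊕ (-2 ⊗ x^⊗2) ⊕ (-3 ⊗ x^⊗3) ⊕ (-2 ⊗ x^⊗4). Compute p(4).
p(4) = -5

A tropical monomial a ⊗ x^⊗i evaluates to a + i · x. Evaluating each term at x = 4:
  Term 0 contributes -5 + 0 · 4 = -5
  Term 1 contributes 9 + 1 · 4 = 13
  Term 2 contributes -2 + 2 · 4 = 6
  Term 3 contributes -3 + 3 · 4 = 9
  Term 4 contributes -2 + 4 · 4 = 14
p(4) = ⊕ of these = min[-5, 13, 6, 9, 14] = -5.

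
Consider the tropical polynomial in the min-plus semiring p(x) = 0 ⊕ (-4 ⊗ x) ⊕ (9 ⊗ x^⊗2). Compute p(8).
p(8) = 0

A tropical monomial a ⊗ x^⊗i evaluates to a + i · x. Evaluating each term at x = 8:
  Term 0 contributes 0 + 0 · 8 = 0
  Term 1 contributes -4 + 1 · 8 = 4
  Term 2 contributes 9 + 2 · 8 = 25
p(8) = ⊕ of these = min[0, 4, 25] = 0.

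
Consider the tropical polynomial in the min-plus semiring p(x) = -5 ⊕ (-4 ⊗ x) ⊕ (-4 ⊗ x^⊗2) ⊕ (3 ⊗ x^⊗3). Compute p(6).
p(6) = -5

A tropical monomial a ⊗ x^⊗i evaluates to a + i · x. Evaluating each term at x = 6:
  Term 0 contributes -5 + 0 · 6 = -5
  Term 1 contributes -4 + 1 · 6 = 2
  Term 2 contributes -4 + 2 · 6 = 8
  Term 3 contributes 3 + 3 · 6 = 21
p(6) = ⊕ of these = min[-5, 2, 8, 21] = -5.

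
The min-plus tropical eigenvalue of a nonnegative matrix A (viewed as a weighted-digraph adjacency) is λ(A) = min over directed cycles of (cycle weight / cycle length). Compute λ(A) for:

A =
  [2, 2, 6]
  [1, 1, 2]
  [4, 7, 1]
λ(A) = 1

Enumerate directed cycles and compute their means (weight / length). Sample:
  cycle 0 → 0: weight = 2, length = 1, mean = 2/1 ≈ 2.000
  cycle 1 → 1: weight = 1, length = 1, mean = 1/1 ≈ 1.000
  cycle 2 → 2: weight = 1, length = 1, mean = 1/1 ≈ 1.000
  cycle 0 → 1 → 0: weight = 3, length = 2, mean = 3/2 ≈ 1.500
  cycle 0 → 2 → 0: weight = 10, length = 2, mean = 10/2 ≈ 5.000
  cycle 1 → 0 → 1: weight = 3, length = 2, mean = 3/2 ≈ 1.500
Minimum mean = 1.000, attained e.g. along the cycle 1 → 1 with weight 1 and length 1. So λ(A) = 1/1 = 1.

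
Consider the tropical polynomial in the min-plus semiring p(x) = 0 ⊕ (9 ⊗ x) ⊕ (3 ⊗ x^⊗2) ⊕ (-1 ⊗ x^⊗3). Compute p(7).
p(7) = 0

A tropical monomial a ⊗ x^⊗i evaluates to a + i · x. Evaluating each term at x = 7:
  Term 0 contributes 0 + 0 · 7 = 0
  Term 1 contributes 9 + 1 · 7 = 16
  Term 2 contributes 3 + 2 · 7 = 17
  Term 3 contributes -1 + 3 · 7 = 20
p(7) = ⊕ of these = min[0, 16, 17, 20] = 0.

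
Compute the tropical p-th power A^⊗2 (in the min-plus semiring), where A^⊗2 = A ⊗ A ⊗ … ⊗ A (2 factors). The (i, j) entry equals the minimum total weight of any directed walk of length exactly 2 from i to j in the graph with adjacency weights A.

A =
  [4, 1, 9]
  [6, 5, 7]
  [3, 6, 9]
A^⊗2 =
  [7, 5, 8]
  [10, 7, 12]
  [7, 4, 12]

Each entry (A^⊗2)_ij equals the minimum over all length-2 walks i = v_0 → v_1 → … → v_2 = j of Σ_t A[v_t][v_{t+1}]. For example, for (i, j) = (0, 2) we minimise over 3 possible intermediate vertex sequences; the minimum is 8, attained along the walk 0 → 1 → 2.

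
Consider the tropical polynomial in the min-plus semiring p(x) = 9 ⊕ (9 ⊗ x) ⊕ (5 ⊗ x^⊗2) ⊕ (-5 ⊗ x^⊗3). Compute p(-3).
p(-3) = -14

A tropical monomial a ⊗ x^⊗i evaluates to a + i · x. Evaluating each term at x = -3:
  Term 0 contributes 9 + 0 · -3 = 9
  Term 1 contributes 9 + 1 · -3 = 6
  Term 2 contributes 5 + 2 · -3 = -1
  Term 3 contributes -5 + 3 · -3 = -14
p(-3) = ⊕ of these = min[9, 6, -1, -14] = -14.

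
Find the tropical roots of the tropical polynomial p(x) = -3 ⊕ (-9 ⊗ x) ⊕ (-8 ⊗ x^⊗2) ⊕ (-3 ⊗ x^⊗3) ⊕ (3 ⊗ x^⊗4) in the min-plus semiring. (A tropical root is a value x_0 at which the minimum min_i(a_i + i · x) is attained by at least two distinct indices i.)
Roots: {-6, -5, -1, 6}

Each tropical root is a break point of the lower envelope of the lines y = a_i + i · x (there are 5 lines, with slopes 0, 1, ..., 4). Only the lines that attain the minimum somewhere contribute to roots; other lines are dominated. Here the surviving (envelope) indices are i = 4, i = 3, i = 2, i = 1, i = 0.
Intersections between consecutive envelope lines give the roots: for adjacent envelope indices i < j the intersection is x = (a_i − a_j) / (j − i). Reading off the sorted break points: {-6, -5, -1, 6}.
Verification: at each break x_0, at least two indices attain the minimum of min_i(a_i + i · x_0).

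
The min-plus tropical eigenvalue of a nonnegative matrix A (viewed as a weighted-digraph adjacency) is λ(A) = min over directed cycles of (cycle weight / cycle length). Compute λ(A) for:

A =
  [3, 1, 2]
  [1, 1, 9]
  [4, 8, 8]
λ(A) = 1

Enumerate directed cycles and compute their means (weight / length). Sample:
  cycle 0 → 0: weight = 3, length = 1, mean = 3/1 ≈ 3.000
  cycle 1 → 1: weight = 1, length = 1, mean = 1/1 ≈ 1.000
  cycle 2 → 2: weight = 8, length = 1, mean = 8/1 ≈ 8.000
  cycle 0 → 1 → 0: weight = 2, length = 2, mean = 2/2 ≈ 1.000
  cycle 0 → 2 → 0: weight = 6, length = 2, mean = 6/2 ≈ 3.000
  cycle 1 → 0 → 1: weight = 2, length = 2, mean = 2/2 ≈ 1.000
Minimum mean = 1.000, attained e.g. along the cycle 1 → 1 with weight 1 and length 1. So λ(A) = 1/1 = 1.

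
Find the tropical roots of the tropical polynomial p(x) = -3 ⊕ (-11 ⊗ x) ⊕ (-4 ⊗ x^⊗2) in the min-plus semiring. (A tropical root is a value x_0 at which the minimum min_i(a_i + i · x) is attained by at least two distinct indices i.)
Roots: {-7, 8}

Each tropical root is a break point of the lower envelope of the lines y = a_i + i · x (there are 3 lines, with slopes 0, 1, ..., 2). Only the lines that attain the minimum somewhere contribute to roots; other lines are dominated. Here the surviving (envelope) indices are i = 2, i = 1, i = 0.
Intersections between consecutive envelope lines give the roots: for adjacent envelope indices i < j the intersection is x = (a_i − a_j) / (j − i). Reading off the sorted break points: {-7, 8}.
Verification: at each break x_0, at least two indices attain the minimum of min_i(a_i + i · x_0).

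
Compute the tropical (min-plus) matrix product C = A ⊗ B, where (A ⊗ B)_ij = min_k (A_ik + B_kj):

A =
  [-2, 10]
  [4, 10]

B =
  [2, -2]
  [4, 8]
A ⊗ B =
  [0, -4]
  [6, 2]

Apply the min-plus product entry-by-entry:
  C[0][0] = min over k of (A[0][0] + B[0][0] = -2 + 2 = 0, A[0][1] + B[1][0] = 10 + 4 = 14) = 0 (attained at k = 0)
  C[0][1] = min over k of (A[0][0] + B[0][1] = -2 + -2 = -4, A[0][1] + B[1][1] = 10 + 8 = 18) = -4 (attained at k = 0)
  C[1][0] = min over k of (A[1][0] + B[0][0] = 4 + 2 = 6, A[1][1] + B[1][0] = 10 + 4 = 14) = 6 (attained at k = 0)
  C[1][1] = min over k of (A[1][0] + B[0][1] = 4 + -2 = 2, A[1][1] + B[1][1] = 10 + 8 = 18) = 2 (attained at k = 0)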